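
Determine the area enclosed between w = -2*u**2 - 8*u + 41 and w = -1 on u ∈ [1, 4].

136/3

The difference (-2*u**2 - 8*u + 41) - (-1) = -2*u**2 - 8*u + 42 changes sign at u = 3 inside [1, 4], so split the integral there.
∫[1,3] (-2*u**2 - 8*u + 42) du = 104/3.
∫[3,4] (-2*u**2 - 8*u + 42) du = -32/3; the area of that piece is 32/3.
Total area = 104/3 + 32/3 = 136/3.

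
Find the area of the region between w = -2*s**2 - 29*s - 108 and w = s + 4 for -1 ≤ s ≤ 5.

1116

On [-1, 5], (-2*s**2 - 29*s - 108) - (s + 4) = -2*s**2 - 30*s - 112 is ≤ 0 throughout, so the area is a single integral of |-2*s**2 - 30*s - 112|.
∫[-1,5] (-2*s**2 - 30*s - 112) ds = -1116; the area of that piece is 1116.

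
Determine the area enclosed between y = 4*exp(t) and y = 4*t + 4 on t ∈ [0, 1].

On [0, 1], (4*exp(t)) - (4*t + 4) = -4*t + 4*exp(t) - 4 is ≥ 0 throughout, so the area is a single integral of |-4*t + 4*exp(t) - 4|.
∫[0,1] (-4*t + 4*exp(t) - 4) dt = -10 + 4*exp(1).

-10 + 4*exp(1)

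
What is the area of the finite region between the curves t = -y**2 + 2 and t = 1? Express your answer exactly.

Both boundary curves give t as a function of y, so integrate with respect to y. Setting them equal: -y**2 + 1 = 0, i.e. -(y - 1)*(y + 1) = 0, so they meet at y = -1, 1.
For y in [-1, 1], t = -y**2 + 2 is on the right; area = ∫[-1,1] (-y**2 + 1) dy = 4/3.

4/3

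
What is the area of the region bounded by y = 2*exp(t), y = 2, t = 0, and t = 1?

On [0, 1], (2*exp(t)) - (2) = 2*exp(t) - 2 is ≥ 0 throughout, so the area is a single integral of |2*exp(t) - 2|.
∫[0,1] (2*exp(t) - 2) dt = -4 + 2*exp(1).

-4 + 2*exp(1)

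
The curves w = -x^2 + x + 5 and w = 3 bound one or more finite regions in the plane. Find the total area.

Set the curves equal: -x^2 + x + 5 = 3, so -x^2 + x + 2 = 0, which factors as -(x - 2)*(x + 1) = 0. The curves meet at x = -1, 2.
On [-1, 2], w = -x^2 + x + 5 is on top; that piece has area ∫[-1,2] (-x^2 + x + 2) dx = 9/2.

9/2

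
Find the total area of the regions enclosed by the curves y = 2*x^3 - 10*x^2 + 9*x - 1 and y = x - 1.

71/3

Set the curves equal: 2*x^3 - 10*x^2 + 9*x - 1 = x - 1, so 2*x^3 - 10*x^2 + 8*x = 0, which factors as 2*x*(x - 4)*(x - 1) = 0. The curves meet at x = 0, 1, 4.
On [0, 1], y = 2*x^3 - 10*x^2 + 9*x - 1 is on top; that piece has area ∫[0,1] (2*x^3 - 10*x^2 + 8*x) dx = 7/6.
On [1, 4], y = x - 1 is on top; that piece has area ∫[1,4] (-(2*x^3 - 10*x^2 + 8*x)) dx = 45/2.
Total enclosed area = 7/6 + 45/2 = 71/3.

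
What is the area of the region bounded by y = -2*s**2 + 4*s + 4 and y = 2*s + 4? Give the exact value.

1/3

Set the curves equal: -2*s**2 + 4*s + 4 = 2*s + 4, so -2*s**2 + 2*s = 0, which factors as -2*s*(s - 1) = 0. The curves meet at s = 0, 1.
On [0, 1], y = -2*s**2 + 4*s + 4 is on top; that piece has area ∫[0,1] (-2*s**2 + 2*s) ds = 1/3.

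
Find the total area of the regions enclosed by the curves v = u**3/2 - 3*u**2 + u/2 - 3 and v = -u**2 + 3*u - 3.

Set the curves equal: u**3/2 - 3*u**2 + u/2 - 3 = -u**2 + 3*u - 3, so u**3/2 - 2*u**2 - 5*u/2 = 0, which factors as u*(u - 5)*(u + 1)/2 = 0. The curves meet at u = -1, 0, 5.
On [-1, 0], v = u**3/2 - 3*u**2 + u/2 - 3 is on top; that piece has area ∫[-1,0] (u**3/2 - 2*u**2 - 5*u/2) du = 11/24.
On [0, 5], v = -u**2 + 3*u - 3 is on top; that piece has area ∫[0,5] (-(u**3/2 - 2*u**2 - 5*u/2)) du = 875/24.
Total enclosed area = 11/24 + 875/24 = 443/12.

443/12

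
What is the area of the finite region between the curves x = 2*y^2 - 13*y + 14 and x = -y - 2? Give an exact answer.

Both boundary curves give x as a function of y, so integrate with respect to y. Setting them equal: 2*y^2 - 12*y + 16 = 0, i.e. 2*(y - 4)*(y - 2) = 0, so they meet at y = 2, 4.
For y in [2, 4], x = 2*y^2 - 13*y + 14 is on the left; area = ∫[2,4] (-(2*y^2 - 12*y + 16)) dy = 8/3.

8/3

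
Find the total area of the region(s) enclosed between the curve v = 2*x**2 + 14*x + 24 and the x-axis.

The curve meets the x-axis where 2*x**2 + 14*x + 24 = 0, i.e. 2*(x + 3)*(x + 4) = 0, at x = -4, -3.
On [-4, -3] the curve lies below the axis; ∫[-4,-3] (2*x**2 + 14*x + 24) dx = -1/3, giving area 1/3.

1/3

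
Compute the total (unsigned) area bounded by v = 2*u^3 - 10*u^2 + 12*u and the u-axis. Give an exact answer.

37/6

The curve meets the u-axis where 2*u^3 - 10*u^2 + 12*u = 0, i.e. 2*u*(u - 3)*(u - 2) = 0, at u = 0, 2, 3.
On [0, 2] the curve lies above the axis; ∫[0,2] (2*u^3 - 10*u^2 + 12*u) du = 16/3, giving area 16/3.
On [2, 3] the curve lies below the axis; ∫[2,3] (2*u^3 - 10*u^2 + 12*u) du = -5/6, giving area 5/6.
Total area = 16/3 + 5/6 = 37/6.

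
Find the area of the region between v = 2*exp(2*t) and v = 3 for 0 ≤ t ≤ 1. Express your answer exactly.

The difference (2*exp(2*t)) - (3) = 2*exp(2*t) - 3 changes sign at t = -log(2)/2 + log(3)/2 inside [0, 1], so split the integral there.
∫[0,-log(2)/2 + log(3)/2] (2*exp(2*t) - 3) dt = log(2*sqrt(6)/9) + 1/2; the area of that piece is -1/2 + log(3*sqrt(6)/4).
∫[-log(2)/2 + log(3)/2,1] (2*exp(2*t) - 3) dt = -9/2 - 3*log(2)/2 + 3*log(3)/2 + exp(2).
Total area = (-1/2 + log(3*sqrt(6)/4)) + (-9/2 - 3*log(2)/2 + 3*log(3)/2 + exp(2)) = -5 - 7*log(2)/2 + log(6)/2 + 5*log(3)/2 + exp(2).

-5 - 7*log(2)/2 + log(6)/2 + 5*log(3)/2 + exp(2)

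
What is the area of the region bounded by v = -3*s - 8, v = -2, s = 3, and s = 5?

36

On [3, 5], (-3*s - 8) - (-2) = -3*s - 6 is ≤ 0 throughout, so the area is a single integral of |-3*s - 6|.
∫[3,5] (-3*s - 6) ds = -36; the area of that piece is 36.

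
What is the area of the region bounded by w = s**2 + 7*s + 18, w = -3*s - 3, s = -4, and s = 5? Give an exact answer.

The difference (s**2 + 7*s + 18) - (-3*s - 3) = s**2 + 10*s + 21 changes sign at s = -3 inside [-4, 5], so split the integral there.
∫[-4,-3] (s**2 + 10*s + 21) ds = -5/3; the area of that piece is 5/3.
∫[-3,5] (s**2 + 10*s + 21) ds = 896/3.
Total area = 5/3 + 896/3 = 901/3.

901/3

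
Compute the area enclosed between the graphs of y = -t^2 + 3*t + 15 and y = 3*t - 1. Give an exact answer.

Set the curves equal: -t^2 + 3*t + 15 = 3*t - 1, so -t^2 + 16 = 0, which factors as -(t - 4)*(t + 4) = 0. The curves meet at t = -4, 4.
On [-4, 4], y = -t^2 + 3*t + 15 is on top; that piece has area ∫[-4,4] (-t^2 + 16) dt = 256/3.

256/3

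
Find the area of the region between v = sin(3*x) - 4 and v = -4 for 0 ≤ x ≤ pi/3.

2/3

On [0, pi/3], (sin(3*x) - 4) - (-4) = sin(3*x) is ≥ 0 throughout, so the area is a single integral of |sin(3*x)|.
∫[0,pi/3] (sin(3*x)) dx = 2/3.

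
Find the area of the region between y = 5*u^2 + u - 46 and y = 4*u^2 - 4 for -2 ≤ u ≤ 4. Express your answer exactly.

On [-2, 4], (5*u^2 + u - 46) - (4*u^2 - 4) = u^2 + u - 42 is ≤ 0 throughout, so the area is a single integral of |u^2 + u - 42|.
∫[-2,4] (u^2 + u - 42) du = -222; the area of that piece is 222.

222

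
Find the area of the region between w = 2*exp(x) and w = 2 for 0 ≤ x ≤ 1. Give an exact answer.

-4 + 2*exp(1)

On [0, 1], (2*exp(x)) - (2) = 2*exp(x) - 2 is ≥ 0 throughout, so the area is a single integral of |2*exp(x) - 2|.
∫[0,1] (2*exp(x) - 2) dx = -4 + 2*exp(1).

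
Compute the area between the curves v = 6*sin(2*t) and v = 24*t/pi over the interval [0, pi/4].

3 - 3*pi/4

On [0, pi/4], (6*sin(2*t)) - (24*t/pi) = -24*t/pi + 6*sin(2*t) is ≥ 0 throughout, so the area is a single integral of |-24*t/pi + 6*sin(2*t)|.
∫[0,pi/4] (-24*t/pi + 6*sin(2*t)) dt = 3 - 3*pi/4.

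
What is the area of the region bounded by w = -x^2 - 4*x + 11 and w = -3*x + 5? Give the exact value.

125/6

Set the curves equal: -x^2 - 4*x + 11 = -3*x + 5, so -x^2 - x + 6 = 0, which factors as -(x - 2)*(x + 3) = 0. The curves meet at x = -3, 2.
On [-3, 2], w = -x^2 - 4*x + 11 is on top; that piece has area ∫[-3,2] (-x^2 - x + 6) dx = 125/6.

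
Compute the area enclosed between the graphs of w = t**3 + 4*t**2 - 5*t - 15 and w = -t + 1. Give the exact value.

148/3

Set the curves equal: t**3 + 4*t**2 - 5*t - 15 = -t + 1, so t**3 + 4*t**2 - 4*t - 16 = 0, which factors as (t - 2)*(t + 2)*(t + 4) = 0. The curves meet at t = -4, -2, 2.
On [-4, -2], w = t**3 + 4*t**2 - 5*t - 15 is on top; that piece has area ∫[-4,-2] (t**3 + 4*t**2 - 4*t - 16) dt = 20/3.
On [-2, 2], w = -t + 1 is on top; that piece has area ∫[-2,2] (-(t**3 + 4*t**2 - 4*t - 16)) dt = 128/3.
Total enclosed area = 20/3 + 128/3 = 148/3.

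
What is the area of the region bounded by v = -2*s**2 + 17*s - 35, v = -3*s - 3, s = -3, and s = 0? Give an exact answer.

On [-3, 0], (-2*s**2 + 17*s - 35) - (-3*s - 3) = -2*s**2 + 20*s - 32 is ≤ 0 throughout, so the area is a single integral of |-2*s**2 + 20*s - 32|.
∫[-3,0] (-2*s**2 + 20*s - 32) ds = -204; the area of that piece is 204.

204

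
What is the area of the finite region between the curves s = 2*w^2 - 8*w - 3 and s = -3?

Both boundary curves give s as a function of w, so integrate with respect to w. Setting them equal: 2*w^2 - 8*w = 0, i.e. 2*w*(w - 4) = 0, so they meet at w = 0, 4.
For w in [0, 4], s = 2*w^2 - 8*w - 3 is on the left; area = ∫[0,4] (-(2*w^2 - 8*w)) dw = 64/3.

64/3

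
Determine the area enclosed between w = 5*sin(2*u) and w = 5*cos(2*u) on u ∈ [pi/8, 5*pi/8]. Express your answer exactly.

On [pi/8, 5*pi/8], (5*sin(2*u)) - (5*cos(2*u)) = 5*sin(2*u) - 5*cos(2*u) is ≥ 0 throughout, so the area is a single integral of |5*sin(2*u) - 5*cos(2*u)|.
∫[pi/8,5*pi/8] (5*sin(2*u) - 5*cos(2*u)) du = 5*sqrt(2).

5*sqrt(2)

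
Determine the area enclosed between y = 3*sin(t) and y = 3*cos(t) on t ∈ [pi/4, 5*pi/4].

On [pi/4, 5*pi/4], (3*sin(t)) - (3*cos(t)) = 3*sin(t) - 3*cos(t) is ≥ 0 throughout, so the area is a single integral of |3*sin(t) - 3*cos(t)|.
∫[pi/4,5*pi/4] (3*sin(t) - 3*cos(t)) dt = 6*sqrt(2).

6*sqrt(2)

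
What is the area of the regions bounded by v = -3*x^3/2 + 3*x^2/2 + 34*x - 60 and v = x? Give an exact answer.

Set the curves equal: -3*x^3/2 + 3*x^2/2 + 34*x - 60 = x, so -3*x^3/2 + 3*x^2/2 + 33*x - 60 = 0, which factors as -3*(x - 4)*(x - 2)*(x + 5)/2 = 0. The curves meet at x = -5, 2, 4.
On [-5, 2], v = x is on top; that piece has area ∫[-5,2] (-(-3*x^3/2 + 3*x^2/2 + 33*x - 60)) dx = 3773/8.
On [2, 4], v = -3*x^3/2 + 3*x^2/2 + 34*x - 60 is on top; that piece has area ∫[2,4] (-3*x^3/2 + 3*x^2/2 + 33*x - 60) dx = 16.
Total enclosed area = 3773/8 + 16 = 3901/8.

3901/8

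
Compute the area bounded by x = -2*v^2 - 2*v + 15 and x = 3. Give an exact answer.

125/3

Both boundary curves give x as a function of v, so integrate with respect to v. Setting them equal: -2*v^2 - 2*v + 12 = 0, i.e. -2*(v - 2)*(v + 3) = 0, so they meet at v = -3, 2.
For v in [-3, 2], x = -2*v^2 - 2*v + 15 is on the right; area = ∫[-3,2] (-2*v^2 - 2*v + 12) dv = 125/3.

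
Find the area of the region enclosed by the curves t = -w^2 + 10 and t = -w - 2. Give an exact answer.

Both boundary curves give t as a function of w, so integrate with respect to w. Setting them equal: -w^2 + w + 12 = 0, i.e. -(w - 4)*(w + 3) = 0, so they meet at w = -3, 4.
For w in [-3, 4], t = -w^2 + 10 is on the right; area = ∫[-3,4] (-w^2 + w + 12) dw = 343/6.

343/6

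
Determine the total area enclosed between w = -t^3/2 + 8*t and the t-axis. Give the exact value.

The curve meets the t-axis where -t^3/2 + 8*t = 0, i.e. -t*(t - 4)*(t + 4)/2 = 0, at t = -4, 0, 4.
On [-4, 0] the curve lies below the axis; ∫[-4,0] (-t^3/2 + 8*t) dt = -32, giving area 32.
On [0, 4] the curve lies above the axis; ∫[0,4] (-t^3/2 + 8*t) dt = 32, giving area 32.
Total area = 32 + 32 = 64.

64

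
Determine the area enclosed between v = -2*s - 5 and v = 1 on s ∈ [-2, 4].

48

On [-2, 4], (-2*s - 5) - (1) = -2*s - 6 is ≤ 0 throughout, so the area is a single integral of |-2*s - 6|.
∫[-2,4] (-2*s - 6) ds = -48; the area of that piece is 48.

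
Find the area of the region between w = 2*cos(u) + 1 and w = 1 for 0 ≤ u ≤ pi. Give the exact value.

4

The difference (2*cos(u) + 1) - (1) = 2*cos(u) changes sign at u = pi/2 inside [0, pi], so split the integral there.
∫[0,pi/2] (2*cos(u)) du = 2.
∫[pi/2,pi] (2*cos(u)) du = -2; the area of that piece is 2.
Total area = 2 + 2 = 4.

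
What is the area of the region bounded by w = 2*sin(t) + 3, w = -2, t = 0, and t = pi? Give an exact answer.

4 + 5*pi

On [0, pi], (2*sin(t) + 3) - (-2) = 2*sin(t) + 5 is ≥ 0 throughout, so the area is a single integral of |2*sin(t) + 5|.
∫[0,pi] (2*sin(t) + 5) dt = 4 + 5*pi.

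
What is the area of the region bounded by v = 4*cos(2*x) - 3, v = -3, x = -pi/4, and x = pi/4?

On [-pi/4, pi/4], (4*cos(2*x) - 3) - (-3) = 4*cos(2*x) is ≥ 0 throughout, so the area is a single integral of |4*cos(2*x)|.
∫[-pi/4,pi/4] (4*cos(2*x)) dx = 4.

4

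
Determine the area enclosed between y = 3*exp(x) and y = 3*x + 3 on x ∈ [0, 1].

-15/2 + 3*exp(1)

On [0, 1], (3*exp(x)) - (3*x + 3) = -3*x + 3*exp(x) - 3 is ≥ 0 throughout, so the area is a single integral of |-3*x + 3*exp(x) - 3|.
∫[0,1] (-3*x + 3*exp(x) - 3) dx = -15/2 + 3*exp(1).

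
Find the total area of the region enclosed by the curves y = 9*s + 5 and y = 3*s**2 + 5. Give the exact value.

Set the curves equal: 9*s + 5 = 3*s**2 + 5, so -3*s**2 + 9*s = 0, which factors as -3*s*(s - 3) = 0. The curves meet at s = 0, 3.
On [0, 3], y = 9*s + 5 is on top; that piece has area ∫[0,3] (-3*s**2 + 9*s) ds = 27/2.

27/2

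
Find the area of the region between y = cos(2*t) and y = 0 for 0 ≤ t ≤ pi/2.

The difference (cos(2*t)) - (0) = cos(2*t) changes sign at t = pi/4 inside [0, pi/2], so split the integral there.
∫[0,pi/4] (cos(2*t)) dt = 1/2.
∫[pi/4,pi/2] (cos(2*t)) dt = -1/2; the area of that piece is 1/2.
Total area = 1/2 + 1/2 = 1.

1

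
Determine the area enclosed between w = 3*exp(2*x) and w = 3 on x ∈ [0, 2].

-15/2 + 3*exp(4)/2

On [0, 2], (3*exp(2*x)) - (3) = 3*exp(2*x) - 3 is ≥ 0 throughout, so the area is a single integral of |3*exp(2*x) - 3|.
∫[0,2] (3*exp(2*x) - 3) dx = -15/2 + 3*exp(4)/2.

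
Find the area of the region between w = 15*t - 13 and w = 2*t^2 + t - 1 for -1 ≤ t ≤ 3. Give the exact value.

40

The difference (15*t - 13) - (2*t^2 + t - 1) = -2*t^2 + 14*t - 12 changes sign at t = 1 inside [-1, 3], so split the integral there.
∫[-1,1] (-2*t^2 + 14*t - 12) dt = -76/3; the area of that piece is 76/3.
∫[1,3] (-2*t^2 + 14*t - 12) dt = 44/3.
Total area = 76/3 + 44/3 = 40.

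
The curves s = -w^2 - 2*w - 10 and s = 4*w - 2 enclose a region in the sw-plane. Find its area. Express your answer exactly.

4/3

Both boundary curves give s as a function of w, so integrate with respect to w. Setting them equal: -w^2 - 6*w - 8 = 0, i.e. -(w + 2)*(w + 4) = 0, so they meet at w = -4, -2.
For w in [-4, -2], s = -w^2 - 2*w - 10 is on the right; area = ∫[-4,-2] (-w^2 - 6*w - 8) dw = 4/3.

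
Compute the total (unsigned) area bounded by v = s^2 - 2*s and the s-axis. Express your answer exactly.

The curve meets the s-axis where s^2 - 2*s = 0, i.e. s*(s - 2) = 0, at s = 0, 2.
On [0, 2] the curve lies below the axis; ∫[0,2] (s^2 - 2*s) ds = -4/3, giving area 4/3.

4/3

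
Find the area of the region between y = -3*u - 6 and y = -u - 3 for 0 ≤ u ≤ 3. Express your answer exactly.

18

On [0, 3], (-3*u - 6) - (-u - 3) = -2*u - 3 is ≤ 0 throughout, so the area is a single integral of |-2*u - 3|.
∫[0,3] (-2*u - 3) du = -18; the area of that piece is 18.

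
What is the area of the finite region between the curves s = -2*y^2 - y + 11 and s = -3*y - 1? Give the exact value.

Both boundary curves give s as a function of y, so integrate with respect to y. Setting them equal: -2*y^2 + 2*y + 12 = 0, i.e. -2*(y - 3)*(y + 2) = 0, so they meet at y = -2, 3.
For y in [-2, 3], s = -2*y^2 - y + 11 is on the right; area = ∫[-2,3] (-2*y^2 + 2*y + 12) dy = 125/3.

125/3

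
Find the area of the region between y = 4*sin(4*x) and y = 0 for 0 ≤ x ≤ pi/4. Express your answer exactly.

2

On [0, pi/4], (4*sin(4*x)) - (0) = 4*sin(4*x) is ≥ 0 throughout, so the area is a single integral of |4*sin(4*x)|.
∫[0,pi/4] (4*sin(4*x)) dx = 2.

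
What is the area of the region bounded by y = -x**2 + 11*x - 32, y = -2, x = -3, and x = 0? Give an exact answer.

297/2

On [-3, 0], (-x**2 + 11*x - 32) - (-2) = -x**2 + 11*x - 30 is ≤ 0 throughout, so the area is a single integral of |-x**2 + 11*x - 30|.
∫[-3,0] (-x**2 + 11*x - 30) dx = -297/2; the area of that piece is 297/2.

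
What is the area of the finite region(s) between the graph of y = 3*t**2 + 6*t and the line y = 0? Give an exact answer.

4

The curve meets the t-axis where 3*t**2 + 6*t = 0, i.e. 3*t*(t + 2) = 0, at t = -2, 0.
On [-2, 0] the curve lies below the axis; ∫[-2,0] (3*t**2 + 6*t) dt = -4, giving area 4.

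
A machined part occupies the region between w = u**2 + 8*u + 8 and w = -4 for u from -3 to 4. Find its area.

The difference (u**2 + 8*u + 8) - (-4) = u**2 + 8*u + 12 changes sign at u = -2 inside [-3, 4], so split the integral there.
∫[-3,-2] (u**2 + 8*u + 12) du = -5/3; the area of that piece is 5/3.
∫[-2,4] (u**2 + 8*u + 12) du = 144.
Total area = 5/3 + 144 = 437/3.

437/3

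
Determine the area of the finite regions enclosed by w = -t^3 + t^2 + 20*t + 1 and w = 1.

2521/12

Set the curves equal: -t^3 + t^2 + 20*t + 1 = 1, so -t^3 + t^2 + 20*t = 0, which factors as -t*(t - 5)*(t + 4) = 0. The curves meet at t = -4, 0, 5.
On [-4, 0], w = 1 is on top; that piece has area ∫[-4,0] (-(-t^3 + t^2 + 20*t)) dt = 224/3.
On [0, 5], w = -t^3 + t^2 + 20*t + 1 is on top; that piece has area ∫[0,5] (-t^3 + t^2 + 20*t) dt = 1625/12.
Total enclosed area = 224/3 + 1625/12 = 2521/12.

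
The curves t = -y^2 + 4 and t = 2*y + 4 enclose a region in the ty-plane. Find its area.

4/3

Both boundary curves give t as a function of y, so integrate with respect to y. Setting them equal: -y^2 - 2*y = 0, i.e. -y*(y + 2) = 0, so they meet at y = -2, 0.
For y in [-2, 0], t = -y^2 + 4 is on the right; area = ∫[-2,0] (-y^2 - 2*y) dy = 4/3.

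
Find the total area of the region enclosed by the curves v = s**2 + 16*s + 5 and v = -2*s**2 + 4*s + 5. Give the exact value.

32

Set the curves equal: s**2 + 16*s + 5 = -2*s**2 + 4*s + 5, so 3*s**2 + 12*s = 0, which factors as 3*s*(s + 4) = 0. The curves meet at s = -4, 0.
On [-4, 0], v = -2*s**2 + 4*s + 5 is on top; that piece has area ∫[-4,0] (-(3*s**2 + 12*s)) ds = 32.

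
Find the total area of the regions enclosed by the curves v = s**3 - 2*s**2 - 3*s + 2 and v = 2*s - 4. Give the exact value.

Set the curves equal: s**3 - 2*s**2 - 3*s + 2 = 2*s - 4, so s**3 - 2*s**2 - 5*s + 6 = 0, which factors as (s - 3)*(s - 1)*(s + 2) = 0. The curves meet at s = -2, 1, 3.
On [-2, 1], v = s**3 - 2*s**2 - 3*s + 2 is on top; that piece has area ∫[-2,1] (s**3 - 2*s**2 - 5*s + 6) ds = 63/4.
On [1, 3], v = 2*s - 4 is on top; that piece has area ∫[1,3] (-(s**3 - 2*s**2 - 5*s + 6)) ds = 16/3.
Total enclosed area = 63/4 + 16/3 = 253/12.

253/12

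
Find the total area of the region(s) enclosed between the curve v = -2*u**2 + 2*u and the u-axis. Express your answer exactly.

The curve meets the u-axis where -2*u**2 + 2*u = 0, i.e. -2*u*(u - 1) = 0, at u = 0, 1.
On [0, 1] the curve lies above the axis; ∫[0,1] (-2*u**2 + 2*u) du = 1/3, giving area 1/3.

1/3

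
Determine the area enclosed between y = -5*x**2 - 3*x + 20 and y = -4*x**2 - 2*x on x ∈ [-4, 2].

102

On [-4, 2], (-5*x**2 - 3*x + 20) - (-4*x**2 - 2*x) = -x**2 - x + 20 is ≥ 0 throughout, so the area is a single integral of |-x**2 - x + 20|.
∫[-4,2] (-x**2 - x + 20) dx = 102.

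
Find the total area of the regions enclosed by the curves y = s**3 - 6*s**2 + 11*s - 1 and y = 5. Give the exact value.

1/2

Set the curves equal: s**3 - 6*s**2 + 11*s - 1 = 5, so s**3 - 6*s**2 + 11*s - 6 = 0, which factors as (s - 3)*(s - 2)*(s - 1) = 0. The curves meet at s = 1, 2, 3.
On [1, 2], y = s**3 - 6*s**2 + 11*s - 1 is on top; that piece has area ∫[1,2] (s**3 - 6*s**2 + 11*s - 6) ds = 1/4.
On [2, 3], y = 5 is on top; that piece has area ∫[2,3] (-(s**3 - 6*s**2 + 11*s - 6)) ds = 1/4.
Total enclosed area = 1/4 + 1/4 = 1/2.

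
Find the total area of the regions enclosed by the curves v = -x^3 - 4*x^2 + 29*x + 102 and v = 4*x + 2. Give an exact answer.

4019/6

Set the curves equal: -x^3 - 4*x^2 + 29*x + 102 = 4*x + 2, so -x^3 - 4*x^2 + 25*x + 100 = 0, which factors as -(x - 5)*(x + 4)*(x + 5) = 0. The curves meet at x = -5, -4, 5.
On [-5, -4], v = 4*x + 2 is on top; that piece has area ∫[-5,-4] (-(-x^3 - 4*x^2 + 25*x + 100)) dx = 19/12.
On [-4, 5], v = -x^3 - 4*x^2 + 29*x + 102 is on top; that piece has area ∫[-4,5] (-x^3 - 4*x^2 + 25*x + 100) dx = 2673/4.
Total enclosed area = 19/12 + 2673/4 = 4019/6.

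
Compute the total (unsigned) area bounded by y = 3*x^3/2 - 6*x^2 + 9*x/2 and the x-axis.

The curve meets the x-axis where 3*x^3/2 - 6*x^2 + 9*x/2 = 0, i.e. 3*x*(x - 3)*(x - 1)/2 = 0, at x = 0, 1, 3.
On [0, 1] the curve lies above the axis; ∫[0,1] (3*x^3/2 - 6*x^2 + 9*x/2) dx = 5/8, giving area 5/8.
On [1, 3] the curve lies below the axis; ∫[1,3] (3*x^3/2 - 6*x^2 + 9*x/2) dx = -4, giving area 4.
Total area = 5/8 + 4 = 37/8.

37/8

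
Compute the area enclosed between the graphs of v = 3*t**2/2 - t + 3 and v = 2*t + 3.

2

Set the curves equal: 3*t**2/2 - t + 3 = 2*t + 3, so 3*t**2/2 - 3*t = 0, which factors as 3*t*(t - 2)/2 = 0. The curves meet at t = 0, 2.
On [0, 2], v = 2*t + 3 is on top; that piece has area ∫[0,2] (-(3*t**2/2 - 3*t)) dt = 2.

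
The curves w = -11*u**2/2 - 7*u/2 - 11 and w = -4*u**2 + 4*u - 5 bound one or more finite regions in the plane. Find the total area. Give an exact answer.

Set the curves equal: -11*u**2/2 - 7*u/2 - 11 = -4*u**2 + 4*u - 5, so -3*u**2/2 - 15*u/2 - 6 = 0, which factors as -3*(u + 1)*(u + 4)/2 = 0. The curves meet at u = -4, -1.
On [-4, -1], w = -11*u**2/2 - 7*u/2 - 11 is on top; that piece has area ∫[-4,-1] (-3*u**2/2 - 15*u/2 - 6) du = 27/4.

27/4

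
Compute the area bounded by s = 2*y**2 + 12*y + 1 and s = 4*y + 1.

Both boundary curves give s as a function of y, so integrate with respect to y. Setting them equal: 2*y**2 + 8*y = 0, i.e. 2*y*(y + 4) = 0, so they meet at y = -4, 0.
For y in [-4, 0], s = 2*y**2 + 12*y + 1 is on the left; area = ∫[-4,0] (-(2*y**2 + 8*y)) dy = 64/3.

64/3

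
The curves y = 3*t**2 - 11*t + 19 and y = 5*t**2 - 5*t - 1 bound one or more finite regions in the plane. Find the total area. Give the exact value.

343/3

Set the curves equal: 3*t**2 - 11*t + 19 = 5*t**2 - 5*t - 1, so -2*t**2 - 6*t + 20 = 0, which factors as -2*(t - 2)*(t + 5) = 0. The curves meet at t = -5, 2.
On [-5, 2], y = 3*t**2 - 11*t + 19 is on top; that piece has area ∫[-5,2] (-2*t**2 - 6*t + 20) dt = 343/3.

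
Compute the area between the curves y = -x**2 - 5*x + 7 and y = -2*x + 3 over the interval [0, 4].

101/3

The difference (-x**2 - 5*x + 7) - (-2*x + 3) = -x**2 - 3*x + 4 changes sign at x = 1 inside [0, 4], so split the integral there.
∫[0,1] (-x**2 - 3*x + 4) dx = 13/6.
∫[1,4] (-x**2 - 3*x + 4) dx = -63/2; the area of that piece is 63/2.
Total area = 13/6 + 63/2 = 101/3.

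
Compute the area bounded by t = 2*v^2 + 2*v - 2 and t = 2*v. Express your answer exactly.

Both boundary curves give t as a function of v, so integrate with respect to v. Setting them equal: 2*v^2 - 2 = 0, i.e. 2*(v - 1)*(v + 1) = 0, so they meet at v = -1, 1.
For v in [-1, 1], t = 2*v^2 + 2*v - 2 is on the left; area = ∫[-1,1] (-(2*v^2 - 2)) dv = 8/3.

8/3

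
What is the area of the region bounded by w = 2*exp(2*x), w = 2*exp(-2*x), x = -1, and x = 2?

The difference (2*exp(2*x)) - (2*exp(-2*x)) = 2*exp(2*x) - 2*exp(-2*x) changes sign at x = 0 inside [-1, 2], so split the integral there.
∫[-1,0] (2*exp(2*x) - 2*exp(-2*x)) dx = -exp(2) - exp(-2) + 2; the area of that piece is -2 + exp(-2) + exp(2).
∫[0,2] (2*exp(2*x) - 2*exp(-2*x)) dx = -2 + exp(-4) + exp(4).
Total area = (-2 + exp(-2) + exp(2)) + (-2 + exp(-4) + exp(4)) = -4 + exp(-4) + exp(-2) + exp(2) + exp(4).

-4 + exp(-4) + exp(-2) + exp(2) + exp(4)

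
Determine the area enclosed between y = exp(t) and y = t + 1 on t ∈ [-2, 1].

On [-2, 1], (exp(t)) - (t + 1) = -t + exp(t) - 1 is ≥ 0 throughout, so the area is a single integral of |-t + exp(t) - 1|.
∫[-2,1] (-t + exp(t) - 1) dt = -3/2 - exp(-2) + exp(1).

-3/2 - exp(-2) + exp(1)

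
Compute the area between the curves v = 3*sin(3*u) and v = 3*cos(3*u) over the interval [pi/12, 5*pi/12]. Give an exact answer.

On [pi/12, 5*pi/12], (3*sin(3*u)) - (3*cos(3*u)) = 3*sin(3*u) - 3*cos(3*u) is ≥ 0 throughout, so the area is a single integral of |3*sin(3*u) - 3*cos(3*u)|.
∫[pi/12,5*pi/12] (3*sin(3*u) - 3*cos(3*u)) du = 2*sqrt(2).

2*sqrt(2)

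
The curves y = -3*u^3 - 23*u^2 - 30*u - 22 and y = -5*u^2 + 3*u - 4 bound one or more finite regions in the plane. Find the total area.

3/2

Set the curves equal: -3*u^3 - 23*u^2 - 30*u - 22 = -5*u^2 + 3*u - 4, so -3*u^3 - 18*u^2 - 33*u - 18 = 0, which factors as -3*(u + 1)*(u + 2)*(u + 3) = 0. The curves meet at u = -3, -2, -1.
On [-3, -2], y = -5*u^2 + 3*u - 4 is on top; that piece has area ∫[-3,-2] (-(-3*u^3 - 18*u^2 - 33*u - 18)) du = 3/4.
On [-2, -1], y = -3*u^3 - 23*u^2 - 30*u - 22 is on top; that piece has area ∫[-2,-1] (-3*u^3 - 18*u^2 - 33*u - 18) du = 3/4.
Total enclosed area = 3/4 + 3/4 = 3/2.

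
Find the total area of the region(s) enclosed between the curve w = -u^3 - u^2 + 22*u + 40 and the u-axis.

The curve meets the u-axis where -u^3 - u^2 + 22*u + 40 = 0, i.e. -(u - 5)*(u + 2)*(u + 4) = 0, at u = -4, -2, 5.
On [-4, -2] the curve lies below the axis; ∫[-4,-2] (-u^3 - u^2 + 22*u + 40) du = -32/3, giving area 32/3.
On [-2, 5] the curve lies above the axis; ∫[-2,5] (-u^3 - u^2 + 22*u + 40) du = 3773/12, giving area 3773/12.
Total area = 32/3 + 3773/12 = 3901/12.

3901/12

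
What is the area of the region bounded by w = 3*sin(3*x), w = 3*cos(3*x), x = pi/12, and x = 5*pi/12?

On [pi/12, 5*pi/12], (3*sin(3*x)) - (3*cos(3*x)) = 3*sin(3*x) - 3*cos(3*x) is ≥ 0 throughout, so the area is a single integral of |3*sin(3*x) - 3*cos(3*x)|.
∫[pi/12,5*pi/12] (3*sin(3*x) - 3*cos(3*x)) dx = 2*sqrt(2).

2*sqrt(2)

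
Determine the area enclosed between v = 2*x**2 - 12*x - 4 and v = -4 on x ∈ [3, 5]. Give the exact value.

92/3

On [3, 5], (2*x**2 - 12*x - 4) - (-4) = 2*x**2 - 12*x is ≤ 0 throughout, so the area is a single integral of |2*x**2 - 12*x|.
∫[3,5] (2*x**2 - 12*x) dx = -92/3; the area of that piece is 92/3.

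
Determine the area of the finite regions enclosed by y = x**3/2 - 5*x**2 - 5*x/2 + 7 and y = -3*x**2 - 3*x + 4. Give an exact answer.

71/12

Set the curves equal: x**3/2 - 5*x**2 - 5*x/2 + 7 = -3*x**2 - 3*x + 4, so x**3/2 - 2*x**2 + x/2 + 3 = 0, which factors as (x - 3)*(x - 2)*(x + 1)/2 = 0. The curves meet at x = -1, 2, 3.
On [-1, 2], y = x**3/2 - 5*x**2 - 5*x/2 + 7 is on top; that piece has area ∫[-1,2] (x**3/2 - 2*x**2 + x/2 + 3) dx = 45/8.
On [2, 3], y = -3*x**2 - 3*x + 4 is on top; that piece has area ∫[2,3] (-(x**3/2 - 2*x**2 + x/2 + 3)) dx = 7/24.
Total enclosed area = 45/8 + 7/24 = 71/12.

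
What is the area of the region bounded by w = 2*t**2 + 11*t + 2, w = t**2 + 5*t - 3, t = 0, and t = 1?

25/3

On [0, 1], (2*t**2 + 11*t + 2) - (t**2 + 5*t - 3) = t**2 + 6*t + 5 is ≥ 0 throughout, so the area is a single integral of |t**2 + 6*t + 5|.
∫[0,1] (t**2 + 6*t + 5) dt = 25/3.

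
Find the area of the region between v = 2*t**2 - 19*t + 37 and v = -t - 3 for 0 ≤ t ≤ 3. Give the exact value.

On [0, 3], (2*t**2 - 19*t + 37) - (-t - 3) = 2*t**2 - 18*t + 40 is ≥ 0 throughout, so the area is a single integral of |2*t**2 - 18*t + 40|.
∫[0,3] (2*t**2 - 18*t + 40) dt = 57.

57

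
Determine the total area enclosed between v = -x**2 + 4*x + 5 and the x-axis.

36

The curve meets the x-axis where -x**2 + 4*x + 5 = 0, i.e. -(x - 5)*(x + 1) = 0, at x = -1, 5.
On [-1, 5] the curve lies above the axis; ∫[-1,5] (-x**2 + 4*x + 5) dx = 36, giving area 36.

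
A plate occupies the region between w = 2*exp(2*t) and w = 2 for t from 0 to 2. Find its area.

On [0, 2], (2*exp(2*t)) - (2) = 2*exp(2*t) - 2 is ≥ 0 throughout, so the area is a single integral of |2*exp(2*t) - 2|.
∫[0,2] (2*exp(2*t) - 2) dt = -5 + exp(4).

-5 + exp(4)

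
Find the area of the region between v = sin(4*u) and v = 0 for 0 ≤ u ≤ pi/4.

On [0, pi/4], (sin(4*u)) - (0) = sin(4*u) is ≥ 0 throughout, so the area is a single integral of |sin(4*u)|.
∫[0,pi/4] (sin(4*u)) du = 1/2.

1/2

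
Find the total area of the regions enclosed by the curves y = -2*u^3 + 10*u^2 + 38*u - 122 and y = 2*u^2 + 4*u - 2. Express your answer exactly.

3901/6

Set the curves equal: -2*u^3 + 10*u^2 + 38*u - 122 = 2*u^2 + 4*u - 2, so -2*u^3 + 8*u^2 + 34*u - 120 = 0, which factors as -2*(u - 5)*(u - 3)*(u + 4) = 0. The curves meet at u = -4, 3, 5.
On [-4, 3], y = 2*u^2 + 4*u - 2 is on top; that piece has area ∫[-4,3] (-(-2*u^3 + 8*u^2 + 34*u - 120)) du = 3773/6.
On [3, 5], y = -2*u^3 + 10*u^2 + 38*u - 122 is on top; that piece has area ∫[3,5] (-2*u^3 + 8*u^2 + 34*u - 120) du = 64/3.
Total enclosed area = 3773/6 + 64/3 = 3901/6.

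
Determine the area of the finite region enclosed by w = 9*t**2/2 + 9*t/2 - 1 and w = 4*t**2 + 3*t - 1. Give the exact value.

Set the curves equal: 9*t**2/2 + 9*t/2 - 1 = 4*t**2 + 3*t - 1, so t**2/2 + 3*t/2 = 0, which factors as t*(t + 3)/2 = 0. The curves meet at t = -3, 0.
On [-3, 0], w = 4*t**2 + 3*t - 1 is on top; that piece has area ∫[-3,0] (-(t**2/2 + 3*t/2)) dt = 9/4.

9/4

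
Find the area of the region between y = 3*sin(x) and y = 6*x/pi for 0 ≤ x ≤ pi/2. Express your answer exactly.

3 - 3*pi/4

On [0, pi/2], (3*sin(x)) - (6*x/pi) = -6*x/pi + 3*sin(x) is ≥ 0 throughout, so the area is a single integral of |-6*x/pi + 3*sin(x)|.
∫[0,pi/2] (-6*x/pi + 3*sin(x)) dx = 3 - 3*pi/4.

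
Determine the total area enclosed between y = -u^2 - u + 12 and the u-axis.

The curve meets the u-axis where -u^2 - u + 12 = 0, i.e. -(u - 3)*(u + 4) = 0, at u = -4, 3.
On [-4, 3] the curve lies above the axis; ∫[-4,3] (-u^2 - u + 12) du = 343/6, giving area 343/6.

343/6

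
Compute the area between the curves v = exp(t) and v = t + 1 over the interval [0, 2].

On [0, 2], (exp(t)) - (t + 1) = -t + exp(t) - 1 is ≥ 0 throughout, so the area is a single integral of |-t + exp(t) - 1|.
∫[0,2] (-t + exp(t) - 1) dt = -5 + exp(2).

-5 + exp(2)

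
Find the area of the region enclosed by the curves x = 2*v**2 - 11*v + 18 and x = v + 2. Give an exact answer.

Both boundary curves give x as a function of v, so integrate with respect to v. Setting them equal: 2*v**2 - 12*v + 16 = 0, i.e. 2*(v - 4)*(v - 2) = 0, so they meet at v = 2, 4.
For v in [2, 4], x = 2*v**2 - 11*v + 18 is on the left; area = ∫[2,4] (-(2*v**2 - 12*v + 16)) dv = 8/3.

8/3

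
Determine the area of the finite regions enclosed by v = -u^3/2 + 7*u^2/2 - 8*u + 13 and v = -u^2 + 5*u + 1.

1/4

Set the curves equal: -u^3/2 + 7*u^2/2 - 8*u + 13 = -u^2 + 5*u + 1, so -u^3/2 + 9*u^2/2 - 13*u + 12 = 0, which factors as -(u - 4)*(u - 3)*(u - 2)/2 = 0. The curves meet at u = 2, 3, 4.
On [2, 3], v = -u^2 + 5*u + 1 is on top; that piece has area ∫[2,3] (-(-u^3/2 + 9*u^2/2 - 13*u + 12)) du = 1/8.
On [3, 4], v = -u^3/2 + 7*u^2/2 - 8*u + 13 is on top; that piece has area ∫[3,4] (-u^3/2 + 9*u^2/2 - 13*u + 12) du = 1/8.
Total enclosed area = 1/8 + 1/8 = 1/4.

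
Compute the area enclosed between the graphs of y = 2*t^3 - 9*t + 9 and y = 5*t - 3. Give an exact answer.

Set the curves equal: 2*t^3 - 9*t + 9 = 5*t - 3, so 2*t^3 - 14*t + 12 = 0, which factors as 2*(t - 2)*(t - 1)*(t + 3) = 0. The curves meet at t = -3, 1, 2.
On [-3, 1], y = 2*t^3 - 9*t + 9 is on top; that piece has area ∫[-3,1] (2*t^3 - 14*t + 12) dt = 64.
On [1, 2], y = 5*t - 3 is on top; that piece has area ∫[1,2] (-(2*t^3 - 14*t + 12)) dt = 3/2.
Total enclosed area = 64 + 3/2 = 131/2.

131/2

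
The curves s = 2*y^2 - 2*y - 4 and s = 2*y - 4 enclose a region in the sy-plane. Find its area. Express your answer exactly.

8/3

Both boundary curves give s as a function of y, so integrate with respect to y. Setting them equal: 2*y^2 - 4*y = 0, i.e. 2*y*(y - 2) = 0, so they meet at y = 0, 2.
For y in [0, 2], s = 2*y^2 - 2*y - 4 is on the left; area = ∫[0,2] (-(2*y^2 - 4*y)) dy = 8/3.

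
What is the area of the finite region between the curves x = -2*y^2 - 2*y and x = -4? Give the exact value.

Both boundary curves give x as a function of y, so integrate with respect to y. Setting them equal: -2*y^2 - 2*y + 4 = 0, i.e. -2*(y - 1)*(y + 2) = 0, so they meet at y = -2, 1.
For y in [-2, 1], x = -2*y^2 - 2*y is on the right; area = ∫[-2,1] (-2*y^2 - 2*y + 4) dy = 9.

9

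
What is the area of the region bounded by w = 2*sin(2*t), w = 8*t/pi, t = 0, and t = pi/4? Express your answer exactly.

1 - pi/4

On [0, pi/4], (2*sin(2*t)) - (8*t/pi) = -8*t/pi + 2*sin(2*t) is ≥ 0 throughout, so the area is a single integral of |-8*t/pi + 2*sin(2*t)|.
∫[0,pi/4] (-8*t/pi + 2*sin(2*t)) dt = 1 - pi/4.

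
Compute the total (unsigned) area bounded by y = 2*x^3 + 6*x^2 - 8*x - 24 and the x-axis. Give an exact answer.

131/2

The curve meets the x-axis where 2*x^3 + 6*x^2 - 8*x - 24 = 0, i.e. 2*(x - 2)*(x + 2)*(x + 3) = 0, at x = -3, -2, 2.
On [-3, -2] the curve lies above the axis; ∫[-3,-2] (2*x^3 + 6*x^2 - 8*x - 24) dx = 3/2, giving area 3/2.
On [-2, 2] the curve lies below the axis; ∫[-2,2] (2*x^3 + 6*x^2 - 8*x - 24) dx = -64, giving area 64.
Total area = 3/2 + 64 = 131/2.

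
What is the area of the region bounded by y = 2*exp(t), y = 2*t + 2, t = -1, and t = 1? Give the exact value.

On [-1, 1], (2*exp(t)) - (2*t + 2) = -2*t + 2*exp(t) - 2 is ≥ 0 throughout, so the area is a single integral of |-2*t + 2*exp(t) - 2|.
∫[-1,1] (-2*t + 2*exp(t) - 2) dt = -4 - 2*exp(-1) + 2*exp(1).

-4 - 2*exp(-1) + 2*exp(1)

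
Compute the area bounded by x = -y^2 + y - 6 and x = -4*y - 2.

Both boundary curves give x as a function of y, so integrate with respect to y. Setting them equal: -y^2 + 5*y - 4 = 0, i.e. -(y - 4)*(y - 1) = 0, so they meet at y = 1, 4.
For y in [1, 4], x = -y^2 + y - 6 is on the right; area = ∫[1,4] (-y^2 + 5*y - 4) dy = 9/2.

9/2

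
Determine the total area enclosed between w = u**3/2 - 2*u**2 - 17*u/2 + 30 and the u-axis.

The curve meets the u-axis where u**3/2 - 2*u**2 - 17*u/2 + 30 = 0, i.e. (u - 5)*(u - 3)*(u + 4)/2 = 0, at u = -4, 3, 5.
On [-4, 3] the curve lies above the axis; ∫[-4,3] (u**3/2 - 2*u**2 - 17*u/2 + 30) du = 3773/24, giving area 3773/24.
On [3, 5] the curve lies below the axis; ∫[3,5] (u**3/2 - 2*u**2 - 17*u/2 + 30) du = -16/3, giving area 16/3.
Total area = 3773/24 + 16/3 = 3901/24.

3901/24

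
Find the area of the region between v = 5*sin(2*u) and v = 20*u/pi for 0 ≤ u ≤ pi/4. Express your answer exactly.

On [0, pi/4], (5*sin(2*u)) - (20*u/pi) = -20*u/pi + 5*sin(2*u) is ≥ 0 throughout, so the area is a single integral of |-20*u/pi + 5*sin(2*u)|.
∫[0,pi/4] (-20*u/pi + 5*sin(2*u)) du = 5/2 - 5*pi/8.

5/2 - 5*pi/8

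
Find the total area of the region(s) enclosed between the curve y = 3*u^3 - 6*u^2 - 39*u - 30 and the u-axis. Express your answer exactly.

1741/4

The curve meets the u-axis where 3*u^3 - 6*u^2 - 39*u - 30 = 0, i.e. 3*(u - 5)*(u + 1)*(u + 2) = 0, at u = -2, -1, 5.
On [-2, -1] the curve lies above the axis; ∫[-2,-1] (3*u^3 - 6*u^2 - 39*u - 30) du = 13/4, giving area 13/4.
On [-1, 5] the curve lies below the axis; ∫[-1,5] (3*u^3 - 6*u^2 - 39*u - 30) du = -432, giving area 432.
Total area = 13/4 + 432 = 1741/4.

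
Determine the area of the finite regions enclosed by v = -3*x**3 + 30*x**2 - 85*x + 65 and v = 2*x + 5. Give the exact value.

71/2

Set the curves equal: -3*x**3 + 30*x**2 - 85*x + 65 = 2*x + 5, so -3*x**3 + 30*x**2 - 87*x + 60 = 0, which factors as -3*(x - 5)*(x - 4)*(x - 1) = 0. The curves meet at x = 1, 4, 5.
On [1, 4], v = 2*x + 5 is on top; that piece has area ∫[1,4] (-(-3*x**3 + 30*x**2 - 87*x + 60)) dx = 135/4.
On [4, 5], v = -3*x**3 + 30*x**2 - 85*x + 65 is on top; that piece has area ∫[4,5] (-3*x**3 + 30*x**2 - 87*x + 60) dx = 7/4.
Total enclosed area = 135/4 + 7/4 = 71/2.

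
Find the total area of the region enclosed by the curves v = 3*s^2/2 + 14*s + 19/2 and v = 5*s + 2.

Set the curves equal: 3*s^2/2 + 14*s + 19/2 = 5*s + 2, so 3*s^2/2 + 9*s + 15/2 = 0, which factors as 3*(s + 1)*(s + 5)/2 = 0. The curves meet at s = -5, -1.
On [-5, -1], v = 5*s + 2 is on top; that piece has area ∫[-5,-1] (-(3*s^2/2 + 9*s + 15/2)) ds = 16.

16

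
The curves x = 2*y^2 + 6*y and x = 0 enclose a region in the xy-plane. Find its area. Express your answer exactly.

Both boundary curves give x as a function of y, so integrate with respect to y. Setting them equal: 2*y^2 + 6*y = 0, i.e. 2*y*(y + 3) = 0, so they meet at y = -3, 0.
For y in [-3, 0], x = 2*y^2 + 6*y is on the left; area = ∫[-3,0] (-(2*y^2 + 6*y)) dy = 9.

9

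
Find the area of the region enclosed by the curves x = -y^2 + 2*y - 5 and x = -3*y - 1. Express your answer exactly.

9/2

Both boundary curves give x as a function of y, so integrate with respect to y. Setting them equal: -y^2 + 5*y - 4 = 0, i.e. -(y - 4)*(y - 1) = 0, so they meet at y = 1, 4.
For y in [1, 4], x = -y^2 + 2*y - 5 is on the right; area = ∫[1,4] (-y^2 + 5*y - 4) dy = 9/2.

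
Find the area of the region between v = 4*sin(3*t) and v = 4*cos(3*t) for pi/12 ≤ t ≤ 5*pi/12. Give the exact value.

8*sqrt(2)/3

On [pi/12, 5*pi/12], (4*sin(3*t)) - (4*cos(3*t)) = 4*sin(3*t) - 4*cos(3*t) is ≥ 0 throughout, so the area is a single integral of |4*sin(3*t) - 4*cos(3*t)|.
∫[pi/12,5*pi/12] (4*sin(3*t) - 4*cos(3*t)) dt = 8*sqrt(2)/3.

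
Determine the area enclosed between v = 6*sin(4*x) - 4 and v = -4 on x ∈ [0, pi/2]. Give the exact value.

The difference (6*sin(4*x) - 4) - (-4) = 6*sin(4*x) changes sign at x = pi/4 inside [0, pi/2], so split the integral there.
∫[0,pi/4] (6*sin(4*x)) dx = 3.
∫[pi/4,pi/2] (6*sin(4*x)) dx = -3; the area of that piece is 3.
Total area = 3 + 3 = 6.

6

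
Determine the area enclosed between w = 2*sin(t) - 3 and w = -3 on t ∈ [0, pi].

4

On [0, pi], (2*sin(t) - 3) - (-3) = 2*sin(t) is ≥ 0 throughout, so the area is a single integral of |2*sin(t)|.
∫[0,pi] (2*sin(t)) dt = 4.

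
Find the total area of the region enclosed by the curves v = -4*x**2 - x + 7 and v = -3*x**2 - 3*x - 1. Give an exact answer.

36

Set the curves equal: -4*x**2 - x + 7 = -3*x**2 - 3*x - 1, so -x**2 + 2*x + 8 = 0, which factors as -(x - 4)*(x + 2) = 0. The curves meet at x = -2, 4.
On [-2, 4], v = -4*x**2 - x + 7 is on top; that piece has area ∫[-2,4] (-x**2 + 2*x + 8) dx = 36.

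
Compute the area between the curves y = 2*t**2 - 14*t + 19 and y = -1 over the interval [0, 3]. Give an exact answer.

59/3

The difference (2*t**2 - 14*t + 19) - (-1) = 2*t**2 - 14*t + 20 changes sign at t = 2 inside [0, 3], so split the integral there.
∫[0,2] (2*t**2 - 14*t + 20) dt = 52/3.
∫[2,3] (2*t**2 - 14*t + 20) dt = -7/3; the area of that piece is 7/3.
Total area = 52/3 + 7/3 = 59/3.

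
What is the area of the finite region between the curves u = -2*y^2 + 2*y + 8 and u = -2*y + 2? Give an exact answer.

Both boundary curves give u as a function of y, so integrate with respect to y. Setting them equal: -2*y^2 + 4*y + 6 = 0, i.e. -2*(y - 3)*(y + 1) = 0, so they meet at y = -1, 3.
For y in [-1, 3], u = -2*y^2 + 2*y + 8 is on the right; area = ∫[-1,3] (-2*y^2 + 4*y + 6) dy = 64/3.

64/3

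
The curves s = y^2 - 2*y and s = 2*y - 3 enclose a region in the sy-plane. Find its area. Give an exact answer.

Both boundary curves give s as a function of y, so integrate with respect to y. Setting them equal: y^2 - 4*y + 3 = 0, i.e. (y - 3)*(y - 1) = 0, so they meet at y = 1, 3.
For y in [1, 3], s = y^2 - 2*y is on the left; area = ∫[1,3] (-(y^2 - 4*y + 3)) dy = 4/3.

4/3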